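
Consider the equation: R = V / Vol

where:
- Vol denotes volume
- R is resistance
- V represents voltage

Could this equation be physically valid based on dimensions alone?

No

Vol (volume) has dimensions [L^3].
R (resistance) has dimensions [I^-2 L^2 M T^-3].
V (voltage) has dimensions [I^-1 L^2 M T^-3].

Left side: [I^-2 L^2 M T^-3]
Right side: [I^-1 L^-1 M T^-3]

The two sides have different dimensions, so the equation is NOT dimensionally consistent.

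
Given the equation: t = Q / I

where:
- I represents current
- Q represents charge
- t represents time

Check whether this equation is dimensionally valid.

Yes

I (current) has dimensions [I].
Q (charge) has dimensions [I T].
t (time) has dimensions [T].

Left side: [T]
Right side: [T]

Both sides have the same dimensions, so the equation is dimensionally consistent.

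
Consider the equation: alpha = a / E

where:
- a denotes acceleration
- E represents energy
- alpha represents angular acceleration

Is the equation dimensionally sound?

No

a (acceleration) has dimensions [L T^-2].
E (energy) has dimensions [L^2 M T^-2].
alpha (angular acceleration) has dimensions [T^-2].

Left side: [T^-2]
Right side: [L^-1 M^-1]

The two sides have different dimensions, so the equation is NOT dimensionally consistent.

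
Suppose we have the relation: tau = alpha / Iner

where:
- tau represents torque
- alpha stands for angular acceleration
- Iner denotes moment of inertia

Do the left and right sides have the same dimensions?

No

tau (torque) has dimensions [L^2 M T^-2].
alpha (angular acceleration) has dimensions [T^-2].
Iner (moment of inertia) has dimensions [L^2 M].

Left side: [L^2 M T^-2]
Right side: [L^-2 M^-1 T^-2]

The two sides have different dimensions, so the equation is NOT dimensionally consistent.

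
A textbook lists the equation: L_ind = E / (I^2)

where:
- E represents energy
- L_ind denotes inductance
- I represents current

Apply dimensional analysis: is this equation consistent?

Yes

E (energy) has dimensions [L^2 M T^-2].
L_ind (inductance) has dimensions [I^-2 L^2 M T^-2].
I (current) has dimensions [I].

Left side: [I^-2 L^2 M T^-2]
Right side: [I^-2 L^2 M T^-2]

Both sides have the same dimensions, so the equation is dimensionally consistent.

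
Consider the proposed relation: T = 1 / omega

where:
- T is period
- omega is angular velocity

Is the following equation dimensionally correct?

Yes

T (period) has dimensions [T].
omega (angular velocity) has dimensions [T^-1].

Left side: [T]
Right side: [T]

Both sides have the same dimensions, so the equation is dimensionally consistent.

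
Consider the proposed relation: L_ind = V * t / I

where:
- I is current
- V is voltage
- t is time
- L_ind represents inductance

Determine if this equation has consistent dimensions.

Yes

I (current) has dimensions [I].
V (voltage) has dimensions [I^-1 L^2 M T^-3].
t (time) has dimensions [T].
L_ind (inductance) has dimensions [I^-2 L^2 M T^-2].

Left side: [I^-2 L^2 M T^-2]
Right side: [I^-2 L^2 M T^-2]

Both sides have the same dimensions, so the equation is dimensionally consistent.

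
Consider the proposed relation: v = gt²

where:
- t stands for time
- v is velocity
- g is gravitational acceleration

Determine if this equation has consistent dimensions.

No

t (time) has dimensions [T].
v (velocity) has dimensions [L T^-1].
g (gravitational acceleration) has dimensions [L T^-2].

Left side: [L T^-1]
Right side: [L]

The two sides have different dimensions, so the equation is NOT dimensionally consistent.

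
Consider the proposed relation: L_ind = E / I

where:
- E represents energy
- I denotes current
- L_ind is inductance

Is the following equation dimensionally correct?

No

E (energy) has dimensions [L^2 M T^-2].
I (current) has dimensions [I].
L_ind (inductance) has dimensions [I^-2 L^2 M T^-2].

Left side: [I^-2 L^2 M T^-2]
Right side: [I^-1 L^2 M T^-2]

The two sides have different dimensions, so the equation is NOT dimensionally consistent.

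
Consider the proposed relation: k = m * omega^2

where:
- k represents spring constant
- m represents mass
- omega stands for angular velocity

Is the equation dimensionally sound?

Yes

k (spring constant) has dimensions [M T^-2].
m (mass) has dimensions [M].
omega (angular velocity) has dimensions [T^-1].

Left side: [M T^-2]
Right side: [M T^-2]

Both sides have the same dimensions, so the equation is dimensionally consistent.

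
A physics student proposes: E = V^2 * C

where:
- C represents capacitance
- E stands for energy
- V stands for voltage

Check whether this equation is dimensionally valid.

Yes

C (capacitance) has dimensions [I^2 L^-2 M^-1 T^4].
E (energy) has dimensions [L^2 M T^-2].
V (voltage) has dimensions [I^-1 L^2 M T^-3].

Left side: [L^2 M T^-2]
Right side: [L^2 M T^-2]

Both sides have the same dimensions, so the equation is dimensionally consistent.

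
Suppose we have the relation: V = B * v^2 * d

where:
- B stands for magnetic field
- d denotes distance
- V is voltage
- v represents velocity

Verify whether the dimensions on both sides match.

No

B (magnetic field) has dimensions [I^-1 M T^-2].
d (distance) has dimensions [L].
V (voltage) has dimensions [I^-1 L^2 M T^-3].
v (velocity) has dimensions [L T^-1].

Left side: [I^-1 L^2 M T^-3]
Right side: [I^-1 L^3 M T^-4]

The two sides have different dimensions, so the equation is NOT dimensionally consistent.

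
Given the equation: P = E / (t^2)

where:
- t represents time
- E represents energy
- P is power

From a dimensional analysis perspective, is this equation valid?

No

t (time) has dimensions [T].
E (energy) has dimensions [L^2 M T^-2].
P (power) has dimensions [L^2 M T^-3].

Left side: [L^2 M T^-3]
Right side: [L^2 M T^-4]

The two sides have different dimensions, so the equation is NOT dimensionally consistent.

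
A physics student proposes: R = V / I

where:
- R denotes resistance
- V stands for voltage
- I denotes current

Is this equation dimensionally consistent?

Yes

R (resistance) has dimensions [I^-2 L^2 M T^-3].
V (voltage) has dimensions [I^-1 L^2 M T^-3].
I (current) has dimensions [I].

Left side: [I^-2 L^2 M T^-3]
Right side: [I^-2 L^2 M T^-3]

Both sides have the same dimensions, so the equation is dimensionally consistent.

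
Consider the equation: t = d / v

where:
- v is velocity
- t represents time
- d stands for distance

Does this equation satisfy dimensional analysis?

Yes

v (velocity) has dimensions [L T^-1].
t (time) has dimensions [T].
d (distance) has dimensions [L].

Left side: [T]
Right side: [T]

Both sides have the same dimensions, so the equation is dimensionally consistent.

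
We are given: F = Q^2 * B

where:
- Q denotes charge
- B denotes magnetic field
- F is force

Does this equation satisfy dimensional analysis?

No

Q (charge) has dimensions [I T].
B (magnetic field) has dimensions [I^-1 M T^-2].
F (force) has dimensions [L M T^-2].

Left side: [L M T^-2]
Right side: [I M]

The two sides have different dimensions, so the equation is NOT dimensionally consistent.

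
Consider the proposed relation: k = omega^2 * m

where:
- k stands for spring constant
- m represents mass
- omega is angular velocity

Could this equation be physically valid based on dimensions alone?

Yes

k (spring constant) has dimensions [M T^-2].
m (mass) has dimensions [M].
omega (angular velocity) has dimensions [T^-1].

Left side: [M T^-2]
Right side: [M T^-2]

Both sides have the same dimensions, so the equation is dimensionally consistent.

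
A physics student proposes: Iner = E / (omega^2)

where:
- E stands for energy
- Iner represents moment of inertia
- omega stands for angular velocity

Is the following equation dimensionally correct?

Yes

E (energy) has dimensions [L^2 M T^-2].
Iner (moment of inertia) has dimensions [L^2 M].
omega (angular velocity) has dimensions [T^-1].

Left side: [L^2 M]
Right side: [L^2 M]

Both sides have the same dimensions, so the equation is dimensionally consistent.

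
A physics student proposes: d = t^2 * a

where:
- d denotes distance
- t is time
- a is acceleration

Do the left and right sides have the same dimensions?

Yes

d (distance) has dimensions [L].
t (time) has dimensions [T].
a (acceleration) has dimensions [L T^-2].

Left side: [L]
Right side: [L]

Both sides have the same dimensions, so the equation is dimensionally consistent.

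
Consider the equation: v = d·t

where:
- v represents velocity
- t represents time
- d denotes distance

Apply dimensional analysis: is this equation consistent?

No

v (velocity) has dimensions [L T^-1].
t (time) has dimensions [T].
d (distance) has dimensions [L].

Left side: [L T^-1]
Right side: [L T]

The two sides have different dimensions, so the equation is NOT dimensionally consistent.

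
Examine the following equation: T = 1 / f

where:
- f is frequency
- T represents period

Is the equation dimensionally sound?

Yes

f (frequency) has dimensions [T^-1].
T (period) has dimensions [T].

Left side: [T]
Right side: [T]

Both sides have the same dimensions, so the equation is dimensionally consistent.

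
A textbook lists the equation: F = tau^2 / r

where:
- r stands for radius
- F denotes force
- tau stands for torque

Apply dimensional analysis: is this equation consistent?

No

r (radius) has dimensions [L].
F (force) has dimensions [L M T^-2].
tau (torque) has dimensions [L^2 M T^-2].

Left side: [L M T^-2]
Right side: [L^3 M^2 T^-4]

The two sides have different dimensions, so the equation is NOT dimensionally consistent.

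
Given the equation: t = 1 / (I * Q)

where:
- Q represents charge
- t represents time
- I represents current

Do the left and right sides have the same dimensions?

No

Q (charge) has dimensions [I T].
t (time) has dimensions [T].
I (current) has dimensions [I].

Left side: [T]
Right side: [I^-2 T^-1]

The two sides have different dimensions, so the equation is NOT dimensionally consistent.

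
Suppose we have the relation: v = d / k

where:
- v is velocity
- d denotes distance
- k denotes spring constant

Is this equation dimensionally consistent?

No

v (velocity) has dimensions [L T^-1].
d (distance) has dimensions [L].
k (spring constant) has dimensions [M T^-2].

Left side: [L T^-1]
Right side: [L M^-1 T^2]

The two sides have different dimensions, so the equation is NOT dimensionally consistent.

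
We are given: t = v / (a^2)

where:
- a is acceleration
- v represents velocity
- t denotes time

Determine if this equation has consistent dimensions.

No

a (acceleration) has dimensions [L T^-2].
v (velocity) has dimensions [L T^-1].
t (time) has dimensions [T].

Left side: [T]
Right side: [L^-1 T^3]

The two sides have different dimensions, so the equation is NOT dimensionally consistent.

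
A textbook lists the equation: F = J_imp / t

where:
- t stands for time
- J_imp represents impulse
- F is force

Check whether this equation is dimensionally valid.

Yes

t (time) has dimensions [T].
J_imp (impulse) has dimensions [L M T^-1].
F (force) has dimensions [L M T^-2].

Left side: [L M T^-2]
Right side: [L M T^-2]

Both sides have the same dimensions, so the equation is dimensionally consistent.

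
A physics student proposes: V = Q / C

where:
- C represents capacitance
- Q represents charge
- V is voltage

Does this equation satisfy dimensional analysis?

Yes

C (capacitance) has dimensions [I^2 L^-2 M^-1 T^4].
Q (charge) has dimensions [I T].
V (voltage) has dimensions [I^-1 L^2 M T^-3].

Left side: [I^-1 L^2 M T^-3]
Right side: [I^-1 L^2 M T^-3]

Both sides have the same dimensions, so the equation is dimensionally consistent.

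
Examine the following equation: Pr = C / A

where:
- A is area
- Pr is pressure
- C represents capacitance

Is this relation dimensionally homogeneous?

No

A (area) has dimensions [L^2].
Pr (pressure) has dimensions [L^-1 M T^-2].
C (capacitance) has dimensions [I^2 L^-2 M^-1 T^4].

Left side: [L^-1 M T^-2]
Right side: [I^2 L^-4 M^-1 T^4]

The two sides have different dimensions, so the equation is NOT dimensionally consistent.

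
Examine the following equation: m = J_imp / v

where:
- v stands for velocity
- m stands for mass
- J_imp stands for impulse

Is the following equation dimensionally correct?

Yes

v (velocity) has dimensions [L T^-1].
m (mass) has dimensions [M].
J_imp (impulse) has dimensions [L M T^-1].

Left side: [M]
Right side: [M]

Both sides have the same dimensions, so the equation is dimensionally consistent.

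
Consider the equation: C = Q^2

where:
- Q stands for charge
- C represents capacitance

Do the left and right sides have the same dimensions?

No

Q (charge) has dimensions [I T].
C (capacitance) has dimensions [I^2 L^-2 M^-1 T^4].

Left side: [I^2 L^-2 M^-1 T^4]
Right side: [I^2 T^2]

The two sides have different dimensions, so the equation is NOT dimensionally consistent.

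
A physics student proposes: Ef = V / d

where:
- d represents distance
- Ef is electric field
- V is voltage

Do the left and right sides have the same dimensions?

Yes

d (distance) has dimensions [L].
Ef (electric field) has dimensions [I^-1 L M T^-3].
V (voltage) has dimensions [I^-1 L^2 M T^-3].

Left side: [I^-1 L M T^-3]
Right side: [I^-1 L M T^-3]

Both sides have the same dimensions, so the equation is dimensionally consistent.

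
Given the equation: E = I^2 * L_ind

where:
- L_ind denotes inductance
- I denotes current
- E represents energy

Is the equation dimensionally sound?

Yes

L_ind (inductance) has dimensions [I^-2 L^2 M T^-2].
I (current) has dimensions [I].
E (energy) has dimensions [L^2 M T^-2].

Left side: [L^2 M T^-2]
Right side: [L^2 M T^-2]

Both sides have the same dimensions, so the equation is dimensionally consistent.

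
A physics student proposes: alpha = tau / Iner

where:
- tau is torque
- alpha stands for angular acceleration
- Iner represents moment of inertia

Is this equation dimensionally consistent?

Yes

tau (torque) has dimensions [L^2 M T^-2].
alpha (angular acceleration) has dimensions [T^-2].
Iner (moment of inertia) has dimensions [L^2 M].

Left side: [T^-2]
Right side: [T^-2]

Both sides have the same dimensions, so the equation is dimensionally consistent.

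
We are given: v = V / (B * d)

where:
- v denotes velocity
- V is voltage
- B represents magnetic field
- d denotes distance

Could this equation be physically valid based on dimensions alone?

Yes

v (velocity) has dimensions [L T^-1].
V (voltage) has dimensions [I^-1 L^2 M T^-3].
B (magnetic field) has dimensions [I^-1 M T^-2].
d (distance) has dimensions [L].

Left side: [L T^-1]
Right side: [L T^-1]

Both sides have the same dimensions, so the equation is dimensionally consistent.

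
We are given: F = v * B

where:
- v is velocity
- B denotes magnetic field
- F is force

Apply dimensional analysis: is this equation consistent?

No

v (velocity) has dimensions [L T^-1].
B (magnetic field) has dimensions [I^-1 M T^-2].
F (force) has dimensions [L M T^-2].

Left side: [L M T^-2]
Right side: [I^-1 L M T^-3]

The two sides have different dimensions, so the equation is NOT dimensionally consistent.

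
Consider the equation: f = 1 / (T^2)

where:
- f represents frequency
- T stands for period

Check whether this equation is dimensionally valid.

No

f (frequency) has dimensions [T^-1].
T (period) has dimensions [T].

Left side: [T^-1]
Right side: [T^-2]

The two sides have different dimensions, so the equation is NOT dimensionally consistent.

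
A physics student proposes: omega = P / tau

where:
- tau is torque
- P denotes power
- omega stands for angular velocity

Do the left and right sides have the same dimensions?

Yes

tau (torque) has dimensions [L^2 M T^-2].
P (power) has dimensions [L^2 M T^-3].
omega (angular velocity) has dimensions [T^-1].

Left side: [T^-1]
Right side: [T^-1]

Both sides have the same dimensions, so the equation is dimensionally consistent.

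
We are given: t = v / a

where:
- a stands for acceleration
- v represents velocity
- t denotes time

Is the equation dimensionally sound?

Yes

a (acceleration) has dimensions [L T^-2].
v (velocity) has dimensions [L T^-1].
t (time) has dimensions [T].

Left side: [T]
Right side: [T]

Both sides have the same dimensions, so the equation is dimensionally consistent.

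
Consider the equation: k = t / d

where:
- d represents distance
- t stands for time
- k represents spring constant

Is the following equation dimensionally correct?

No

d (distance) has dimensions [L].
t (time) has dimensions [T].
k (spring constant) has dimensions [M T^-2].

Left side: [M T^-2]
Right side: [L^-1 T]

The two sides have different dimensions, so the equation is NOT dimensionally consistent.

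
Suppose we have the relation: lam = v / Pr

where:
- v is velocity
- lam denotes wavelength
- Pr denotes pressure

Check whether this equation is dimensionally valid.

No

v (velocity) has dimensions [L T^-1].
lam (wavelength) has dimensions [L].
Pr (pressure) has dimensions [L^-1 M T^-2].

Left side: [L]
Right side: [L^2 M^-1 T]

The two sides have different dimensions, so the equation is NOT dimensionally consistent.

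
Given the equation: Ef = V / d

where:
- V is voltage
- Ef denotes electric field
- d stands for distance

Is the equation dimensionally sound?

Yes

V (voltage) has dimensions [I^-1 L^2 M T^-3].
Ef (electric field) has dimensions [I^-1 L M T^-3].
d (distance) has dimensions [L].

Left side: [I^-1 L M T^-3]
Right side: [I^-1 L M T^-3]

Both sides have the same dimensions, so the equation is dimensionally consistent.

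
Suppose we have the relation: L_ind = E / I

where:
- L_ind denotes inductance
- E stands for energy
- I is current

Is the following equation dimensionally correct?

No

L_ind (inductance) has dimensions [I^-2 L^2 M T^-2].
E (energy) has dimensions [L^2 M T^-2].
I (current) has dimensions [I].

Left side: [I^-2 L^2 M T^-2]
Right side: [I^-1 L^2 M T^-2]

The two sides have different dimensions, so the equation is NOT dimensionally consistent.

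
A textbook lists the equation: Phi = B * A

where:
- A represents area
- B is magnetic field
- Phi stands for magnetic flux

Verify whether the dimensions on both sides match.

Yes

A (area) has dimensions [L^2].
B (magnetic field) has dimensions [I^-1 M T^-2].
Phi (magnetic flux) has dimensions [I^-1 L^2 M T^-2].

Left side: [I^-1 L^2 M T^-2]
Right side: [I^-1 L^2 M T^-2]

Both sides have the same dimensions, so the equation is dimensionally consistent.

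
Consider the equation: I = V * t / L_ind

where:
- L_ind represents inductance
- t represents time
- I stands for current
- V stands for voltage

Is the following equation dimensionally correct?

Yes

L_ind (inductance) has dimensions [I^-2 L^2 M T^-2].
t (time) has dimensions [T].
I (current) has dimensions [I].
V (voltage) has dimensions [I^-1 L^2 M T^-3].

Left side: [I]
Right side: [I]

Both sides have the same dimensions, so the equation is dimensionally consistent.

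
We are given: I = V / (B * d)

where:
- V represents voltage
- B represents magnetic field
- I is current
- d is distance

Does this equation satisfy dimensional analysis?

No

V (voltage) has dimensions [I^-1 L^2 M T^-3].
B (magnetic field) has dimensions [I^-1 M T^-2].
I (current) has dimensions [I].
d (distance) has dimensions [L].

Left side: [I]
Right side: [L T^-1]

The two sides have different dimensions, so the equation is NOT dimensionally consistent.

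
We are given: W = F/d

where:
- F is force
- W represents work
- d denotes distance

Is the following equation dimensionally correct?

No

F (force) has dimensions [L M T^-2].
W (work) has dimensions [L^2 M T^-2].
d (distance) has dimensions [L].

Left side: [L^2 M T^-2]
Right side: [M T^-2]

The two sides have different dimensions, so the equation is NOT dimensionally consistent.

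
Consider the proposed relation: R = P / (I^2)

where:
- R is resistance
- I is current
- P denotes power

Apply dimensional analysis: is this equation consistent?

Yes

R (resistance) has dimensions [I^-2 L^2 M T^-3].
I (current) has dimensions [I].
P (power) has dimensions [L^2 M T^-3].

Left side: [I^-2 L^2 M T^-3]
Right side: [I^-2 L^2 M T^-3]

Both sides have the same dimensions, so the equation is dimensionally consistent.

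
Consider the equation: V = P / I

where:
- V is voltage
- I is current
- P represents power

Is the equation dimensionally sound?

Yes

V (voltage) has dimensions [I^-1 L^2 M T^-3].
I (current) has dimensions [I].
P (power) has dimensions [L^2 M T^-3].

Left side: [I^-1 L^2 M T^-3]
Right side: [I^-1 L^2 M T^-3]

Both sides have the same dimensions, so the equation is dimensionally consistent.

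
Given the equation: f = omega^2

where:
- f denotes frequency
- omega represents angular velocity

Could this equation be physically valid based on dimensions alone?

No

f (frequency) has dimensions [T^-1].
omega (angular velocity) has dimensions [T^-1].

Left side: [T^-1]
Right side: [T^-2]

The two sides have different dimensions, so the equation is NOT dimensionally consistent.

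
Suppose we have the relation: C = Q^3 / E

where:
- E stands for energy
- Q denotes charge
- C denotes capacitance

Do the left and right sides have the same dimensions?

No

E (energy) has dimensions [L^2 M T^-2].
Q (charge) has dimensions [I T].
C (capacitance) has dimensions [I^2 L^-2 M^-1 T^4].

Left side: [I^2 L^-2 M^-1 T^4]
Right side: [I^3 L^-2 M^-1 T^5]

The two sides have different dimensions, so the equation is NOT dimensionally consistent.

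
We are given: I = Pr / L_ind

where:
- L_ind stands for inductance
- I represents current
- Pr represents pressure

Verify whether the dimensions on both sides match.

No

L_ind (inductance) has dimensions [I^-2 L^2 M T^-2].
I (current) has dimensions [I].
Pr (pressure) has dimensions [L^-1 M T^-2].

Left side: [I]
Right side: [I^2 L^-3]

The two sides have different dimensions, so the equation is NOT dimensionally consistent.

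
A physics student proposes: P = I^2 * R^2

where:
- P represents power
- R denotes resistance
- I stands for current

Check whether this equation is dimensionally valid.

No

P (power) has dimensions [L^2 M T^-3].
R (resistance) has dimensions [I^-2 L^2 M T^-3].
I (current) has dimensions [I].

Left side: [L^2 M T^-3]
Right side: [I^-2 L^4 M^2 T^-6]

The two sides have different dimensions, so the equation is NOT dimensionally consistent.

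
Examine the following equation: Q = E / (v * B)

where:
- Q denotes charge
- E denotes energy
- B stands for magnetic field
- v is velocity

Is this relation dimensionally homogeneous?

No

Q (charge) has dimensions [I T].
E (energy) has dimensions [L^2 M T^-2].
B (magnetic field) has dimensions [I^-1 M T^-2].
v (velocity) has dimensions [L T^-1].

Left side: [I T]
Right side: [I L T]

The two sides have different dimensions, so the equation is NOT dimensionally consistent.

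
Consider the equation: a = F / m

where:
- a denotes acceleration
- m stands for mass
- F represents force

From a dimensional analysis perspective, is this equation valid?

Yes

a (acceleration) has dimensions [L T^-2].
m (mass) has dimensions [M].
F (force) has dimensions [L M T^-2].

Left side: [L T^-2]
Right side: [L T^-2]

Both sides have the same dimensions, so the equation is dimensionally consistent.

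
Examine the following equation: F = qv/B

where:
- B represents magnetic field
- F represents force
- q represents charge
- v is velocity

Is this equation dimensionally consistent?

No

B (magnetic field) has dimensions [I^-1 M T^-2].
F (force) has dimensions [L M T^-2].
q (charge) has dimensions [I T].
v (velocity) has dimensions [L T^-1].

Left side: [L M T^-2]
Right side: [I^2 L M^-1 T^2]

The two sides have different dimensions, so the equation is NOT dimensionally consistent.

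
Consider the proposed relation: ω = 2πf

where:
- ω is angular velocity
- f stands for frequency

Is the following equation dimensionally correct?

Yes

ω (angular velocity) has dimensions [T^-1].
f (frequency) has dimensions [T^-1].

Left side: [T^-1]
Right side: [T^-1]

Both sides have the same dimensions, so the equation is dimensionally consistent.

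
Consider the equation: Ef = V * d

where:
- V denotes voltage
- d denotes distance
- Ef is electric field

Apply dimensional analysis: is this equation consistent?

No

V (voltage) has dimensions [I^-1 L^2 M T^-3].
d (distance) has dimensions [L].
Ef (electric field) has dimensions [I^-1 L M T^-3].

Left side: [I^-1 L M T^-3]
Right side: [I^-1 L^3 M T^-3]

The two sides have different dimensions, so the equation is NOT dimensionally consistent.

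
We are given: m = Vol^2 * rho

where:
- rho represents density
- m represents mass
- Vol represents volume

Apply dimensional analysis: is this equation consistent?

No

rho (density) has dimensions [L^-3 M].
m (mass) has dimensions [M].
Vol (volume) has dimensions [L^3].

Left side: [M]
Right side: [L^3 M]

The two sides have different dimensions, so the equation is NOT dimensionally consistent.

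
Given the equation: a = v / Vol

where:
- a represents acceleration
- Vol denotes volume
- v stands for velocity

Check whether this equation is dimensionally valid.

No

a (acceleration) has dimensions [L T^-2].
Vol (volume) has dimensions [L^3].
v (velocity) has dimensions [L T^-1].

Left side: [L T^-2]
Right side: [L^-2 T^-1]

The two sides have different dimensions, so the equation is NOT dimensionally consistent.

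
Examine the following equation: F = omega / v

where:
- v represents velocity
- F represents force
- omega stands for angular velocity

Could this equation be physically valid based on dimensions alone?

No

v (velocity) has dimensions [L T^-1].
F (force) has dimensions [L M T^-2].
omega (angular velocity) has dimensions [T^-1].

Left side: [L M T^-2]
Right side: [L^-1]

The two sides have different dimensions, so the equation is NOT dimensionally consistent.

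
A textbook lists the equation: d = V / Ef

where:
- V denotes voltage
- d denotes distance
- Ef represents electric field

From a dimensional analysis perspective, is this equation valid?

Yes

V (voltage) has dimensions [I^-1 L^2 M T^-3].
d (distance) has dimensions [L].
Ef (electric field) has dimensions [I^-1 L M T^-3].

Left side: [L]
Right side: [L]

Both sides have the same dimensions, so the equation is dimensionally consistent.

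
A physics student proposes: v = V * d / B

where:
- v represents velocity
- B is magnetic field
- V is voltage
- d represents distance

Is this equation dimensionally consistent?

No

v (velocity) has dimensions [L T^-1].
B (magnetic field) has dimensions [I^-1 M T^-2].
V (voltage) has dimensions [I^-1 L^2 M T^-3].
d (distance) has dimensions [L].

Left side: [L T^-1]
Right side: [L^3 T^-1]

The two sides have different dimensions, so the equation is NOT dimensionally consistent.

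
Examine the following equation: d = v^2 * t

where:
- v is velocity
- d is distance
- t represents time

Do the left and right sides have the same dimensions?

No

v (velocity) has dimensions [L T^-1].
d (distance) has dimensions [L].
t (time) has dimensions [T].

Left side: [L]
Right side: [L^2 T^-1]

The two sides have different dimensions, so the equation is NOT dimensionally consistent.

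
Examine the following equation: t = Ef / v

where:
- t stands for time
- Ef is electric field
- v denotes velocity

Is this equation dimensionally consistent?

No

t (time) has dimensions [T].
Ef (electric field) has dimensions [I^-1 L M T^-3].
v (velocity) has dimensions [L T^-1].

Left side: [T]
Right side: [I^-1 M T^-2]

The two sides have different dimensions, so the equation is NOT dimensionally consistent.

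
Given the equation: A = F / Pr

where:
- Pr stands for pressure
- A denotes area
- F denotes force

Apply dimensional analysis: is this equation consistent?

Yes

Pr (pressure) has dimensions [L^-1 M T^-2].
A (area) has dimensions [L^2].
F (force) has dimensions [L M T^-2].

Left side: [L^2]
Right side: [L^2]

Both sides have the same dimensions, so the equation is dimensionally consistent.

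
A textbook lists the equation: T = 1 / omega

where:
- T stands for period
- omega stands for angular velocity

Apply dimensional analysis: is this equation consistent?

Yes

T (period) has dimensions [T].
omega (angular velocity) has dimensions [T^-1].

Left side: [T]
Right side: [T]

Both sides have the same dimensions, so the equation is dimensionally consistent.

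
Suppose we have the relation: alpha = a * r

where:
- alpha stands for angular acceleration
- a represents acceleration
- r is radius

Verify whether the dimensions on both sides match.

No

alpha (angular acceleration) has dimensions [T^-2].
a (acceleration) has dimensions [L T^-2].
r (radius) has dimensions [L].

Left side: [T^-2]
Right side: [L^2 T^-2]

The two sides have different dimensions, so the equation is NOT dimensionally consistent.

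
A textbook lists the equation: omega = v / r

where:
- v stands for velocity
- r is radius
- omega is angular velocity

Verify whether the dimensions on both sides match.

Yes

v (velocity) has dimensions [L T^-1].
r (radius) has dimensions [L].
omega (angular velocity) has dimensions [T^-1].

Left side: [T^-1]
Right side: [T^-1]

Both sides have the same dimensions, so the equation is dimensionally consistent.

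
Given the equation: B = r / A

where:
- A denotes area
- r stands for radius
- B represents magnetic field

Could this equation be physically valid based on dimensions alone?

No

A (area) has dimensions [L^2].
r (radius) has dimensions [L].
B (magnetic field) has dimensions [I^-1 M T^-2].

Left side: [I^-1 M T^-2]
Right side: [L^-1]

The two sides have different dimensions, so the equation is NOT dimensionally consistent.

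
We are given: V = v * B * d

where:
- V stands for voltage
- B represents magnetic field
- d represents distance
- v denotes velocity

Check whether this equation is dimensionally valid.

Yes

V (voltage) has dimensions [I^-1 L^2 M T^-3].
B (magnetic field) has dimensions [I^-1 M T^-2].
d (distance) has dimensions [L].
v (velocity) has dimensions [L T^-1].

Left side: [I^-1 L^2 M T^-3]
Right side: [I^-1 L^2 M T^-3]

Both sides have the same dimensions, so the equation is dimensionally consistent.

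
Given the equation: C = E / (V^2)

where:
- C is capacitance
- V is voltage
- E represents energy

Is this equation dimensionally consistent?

Yes

C (capacitance) has dimensions [I^2 L^-2 M^-1 T^4].
V (voltage) has dimensions [I^-1 L^2 M T^-3].
E (energy) has dimensions [L^2 M T^-2].

Left side: [I^2 L^-2 M^-1 T^4]
Right side: [I^2 L^-2 M^-1 T^4]

Both sides have the same dimensions, so the equation is dimensionally consistent.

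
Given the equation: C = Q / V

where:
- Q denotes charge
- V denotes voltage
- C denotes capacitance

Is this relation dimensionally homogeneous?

Yes

Q (charge) has dimensions [I T].
V (voltage) has dimensions [I^-1 L^2 M T^-3].
C (capacitance) has dimensions [I^2 L^-2 M^-1 T^4].

Left side: [I^2 L^-2 M^-1 T^4]
Right side: [I^2 L^-2 M^-1 T^4]

Both sides have the same dimensions, so the equation is dimensionally consistent.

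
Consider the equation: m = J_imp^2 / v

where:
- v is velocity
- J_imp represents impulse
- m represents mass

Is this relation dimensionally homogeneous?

No

v (velocity) has dimensions [L T^-1].
J_imp (impulse) has dimensions [L M T^-1].
m (mass) has dimensions [M].

Left side: [M]
Right side: [L M^2 T^-1]

The two sides have different dimensions, so the equation is NOT dimensionally consistent.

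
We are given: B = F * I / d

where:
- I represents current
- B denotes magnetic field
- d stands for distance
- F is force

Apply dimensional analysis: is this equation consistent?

No

I (current) has dimensions [I].
B (magnetic field) has dimensions [I^-1 M T^-2].
d (distance) has dimensions [L].
F (force) has dimensions [L M T^-2].

Left side: [I^-1 M T^-2]
Right side: [I M T^-2]

The two sides have different dimensions, so the equation is NOT dimensionally consistent.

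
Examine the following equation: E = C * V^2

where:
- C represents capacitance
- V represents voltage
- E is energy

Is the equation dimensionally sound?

Yes

C (capacitance) has dimensions [I^2 L^-2 M^-1 T^4].
V (voltage) has dimensions [I^-1 L^2 M T^-3].
E (energy) has dimensions [L^2 M T^-2].

Left side: [L^2 M T^-2]
Right side: [L^2 M T^-2]

Both sides have the same dimensions, so the equation is dimensionally consistent.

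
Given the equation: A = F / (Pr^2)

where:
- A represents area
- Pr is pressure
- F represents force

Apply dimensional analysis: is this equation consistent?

No

A (area) has dimensions [L^2].
Pr (pressure) has dimensions [L^-1 M T^-2].
F (force) has dimensions [L M T^-2].

Left side: [L^2]
Right side: [L^3 M^-1 T^2]

The two sides have different dimensions, so the equation is NOT dimensionally consistent.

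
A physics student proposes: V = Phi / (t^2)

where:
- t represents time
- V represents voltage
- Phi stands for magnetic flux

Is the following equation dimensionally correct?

No

t (time) has dimensions [T].
V (voltage) has dimensions [I^-1 L^2 M T^-3].
Phi (magnetic flux) has dimensions [I^-1 L^2 M T^-2].

Left side: [I^-1 L^2 M T^-3]
Right side: [I^-1 L^2 M T^-4]

The two sides have different dimensions, so the equation is NOT dimensionally consistent.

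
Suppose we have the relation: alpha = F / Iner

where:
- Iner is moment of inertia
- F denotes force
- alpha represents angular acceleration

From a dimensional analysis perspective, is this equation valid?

No

Iner (moment of inertia) has dimensions [L^2 M].
F (force) has dimensions [L M T^-2].
alpha (angular acceleration) has dimensions [T^-2].

Left side: [T^-2]
Right side: [L^-1 T^-2]

The two sides have different dimensions, so the equation is NOT dimensionally consistent.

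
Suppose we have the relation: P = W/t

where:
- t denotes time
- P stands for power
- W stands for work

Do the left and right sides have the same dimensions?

Yes

t (time) has dimensions [T].
P (power) has dimensions [L^2 M T^-3].
W (work) has dimensions [L^2 M T^-2].

Left side: [L^2 M T^-3]
Right side: [L^2 M T^-3]

Both sides have the same dimensions, so the equation is dimensionally consistent.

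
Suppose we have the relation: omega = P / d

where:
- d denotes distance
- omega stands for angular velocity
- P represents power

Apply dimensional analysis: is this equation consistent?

No

d (distance) has dimensions [L].
omega (angular velocity) has dimensions [T^-1].
P (power) has dimensions [L^2 M T^-3].

Left side: [T^-1]
Right side: [L M T^-3]

The two sides have different dimensions, so the equation is NOT dimensionally consistent.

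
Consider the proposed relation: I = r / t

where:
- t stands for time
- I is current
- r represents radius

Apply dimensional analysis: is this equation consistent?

No

t (time) has dimensions [T].
I (current) has dimensions [I].
r (radius) has dimensions [L].

Left side: [I]
Right side: [L T^-1]

The two sides have different dimensions, so the equation is NOT dimensionally consistent.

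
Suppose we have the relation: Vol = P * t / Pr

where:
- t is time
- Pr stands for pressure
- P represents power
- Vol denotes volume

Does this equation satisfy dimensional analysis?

Yes

t (time) has dimensions [T].
Pr (pressure) has dimensions [L^-1 M T^-2].
P (power) has dimensions [L^2 M T^-3].
Vol (volume) has dimensions [L^3].

Left side: [L^3]
Right side: [L^3]

Both sides have the same dimensions, so the equation is dimensionally consistent.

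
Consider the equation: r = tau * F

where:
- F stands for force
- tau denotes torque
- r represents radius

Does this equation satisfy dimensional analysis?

No

F (force) has dimensions [L M T^-2].
tau (torque) has dimensions [L^2 M T^-2].
r (radius) has dimensions [L].

Left side: [L]
Right side: [L^3 M^2 T^-4]

The two sides have different dimensions, so the equation is NOT dimensionally consistent.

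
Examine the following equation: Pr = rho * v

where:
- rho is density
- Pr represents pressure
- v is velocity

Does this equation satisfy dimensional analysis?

No

rho (density) has dimensions [L^-3 M].
Pr (pressure) has dimensions [L^-1 M T^-2].
v (velocity) has dimensions [L T^-1].

Left side: [L^-1 M T^-2]
Right side: [L^-2 M T^-1]

The two sides have different dimensions, so the equation is NOT dimensionally consistent.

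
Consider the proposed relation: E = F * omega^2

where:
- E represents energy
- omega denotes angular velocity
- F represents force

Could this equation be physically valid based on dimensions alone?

No

E (energy) has dimensions [L^2 M T^-2].
omega (angular velocity) has dimensions [T^-1].
F (force) has dimensions [L M T^-2].

Left side: [L^2 M T^-2]
Right side: [L M T^-4]

The two sides have different dimensions, so the equation is NOT dimensionally consistent.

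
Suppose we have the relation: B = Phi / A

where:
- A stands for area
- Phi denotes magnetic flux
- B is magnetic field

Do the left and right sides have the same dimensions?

Yes

A (area) has dimensions [L^2].
Phi (magnetic flux) has dimensions [I^-1 L^2 M T^-2].
B (magnetic field) has dimensions [I^-1 M T^-2].

Left side: [I^-1 M T^-2]
Right side: [I^-1 M T^-2]

Both sides have the same dimensions, so the equation is dimensionally consistent.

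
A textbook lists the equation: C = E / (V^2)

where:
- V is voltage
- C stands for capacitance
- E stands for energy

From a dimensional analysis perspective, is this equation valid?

Yes

V (voltage) has dimensions [I^-1 L^2 M T^-3].
C (capacitance) has dimensions [I^2 L^-2 M^-1 T^4].
E (energy) has dimensions [L^2 M T^-2].

Left side: [I^2 L^-2 M^-1 T^4]
Right side: [I^2 L^-2 M^-1 T^4]

Both sides have the same dimensions, so the equation is dimensionally consistent.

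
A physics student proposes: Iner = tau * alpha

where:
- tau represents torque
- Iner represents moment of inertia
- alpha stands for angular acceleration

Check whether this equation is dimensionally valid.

No

tau (torque) has dimensions [L^2 M T^-2].
Iner (moment of inertia) has dimensions [L^2 M].
alpha (angular acceleration) has dimensions [T^-2].

Left side: [L^2 M]
Right side: [L^2 M T^-4]

The two sides have different dimensions, so the equation is NOT dimensionally consistent.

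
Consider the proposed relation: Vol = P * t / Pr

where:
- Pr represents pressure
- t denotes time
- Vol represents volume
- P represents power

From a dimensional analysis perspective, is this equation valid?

Yes

Pr (pressure) has dimensions [L^-1 M T^-2].
t (time) has dimensions [T].
Vol (volume) has dimensions [L^3].
P (power) has dimensions [L^2 M T^-3].

Left side: [L^3]
Right side: [L^3]

Both sides have the same dimensions, so the equation is dimensionally consistent.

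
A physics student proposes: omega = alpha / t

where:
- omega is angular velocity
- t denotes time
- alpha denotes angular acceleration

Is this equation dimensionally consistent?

No

omega (angular velocity) has dimensions [T^-1].
t (time) has dimensions [T].
alpha (angular acceleration) has dimensions [T^-2].

Left side: [T^-1]
Right side: [T^-3]

The two sides have different dimensions, so the equation is NOT dimensionally consistent.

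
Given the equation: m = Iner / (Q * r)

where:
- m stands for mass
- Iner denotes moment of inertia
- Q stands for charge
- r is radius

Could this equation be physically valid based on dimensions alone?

No

m (mass) has dimensions [M].
Iner (moment of inertia) has dimensions [L^2 M].
Q (charge) has dimensions [I T].
r (radius) has dimensions [L].

Left side: [M]
Right side: [I^-1 L M T^-1]

The two sides have different dimensions, so the equation is NOT dimensionally consistent.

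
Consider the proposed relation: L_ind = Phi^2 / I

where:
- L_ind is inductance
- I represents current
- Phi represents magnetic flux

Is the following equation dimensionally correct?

No

L_ind (inductance) has dimensions [I^-2 L^2 M T^-2].
I (current) has dimensions [I].
Phi (magnetic flux) has dimensions [I^-1 L^2 M T^-2].

Left side: [I^-2 L^2 M T^-2]
Right side: [I^-3 L^4 M^2 T^-4]

The two sides have different dimensions, so the equation is NOT dimensionally consistent.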